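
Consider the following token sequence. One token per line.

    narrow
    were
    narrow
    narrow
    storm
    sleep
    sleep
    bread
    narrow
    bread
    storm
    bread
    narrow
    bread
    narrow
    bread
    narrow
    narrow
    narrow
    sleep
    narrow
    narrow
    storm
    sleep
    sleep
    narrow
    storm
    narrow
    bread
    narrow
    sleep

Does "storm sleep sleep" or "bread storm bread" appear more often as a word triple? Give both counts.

"storm sleep sleep": 2 occurrences
"bread storm bread": 1 occurrence

"storm sleep sleep" (2 vs 1)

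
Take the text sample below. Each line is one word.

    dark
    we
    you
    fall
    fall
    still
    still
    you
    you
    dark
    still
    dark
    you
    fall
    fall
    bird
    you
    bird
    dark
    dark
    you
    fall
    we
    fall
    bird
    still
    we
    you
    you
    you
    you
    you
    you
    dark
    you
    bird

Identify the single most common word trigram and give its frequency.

"you you you", 4 times

Trigram frequencies (highest first):
  you you you: 4
  you fall fall: 2
  you you dark: 2
  dark you fall: 2
  dark we you: 1
  we you fall: 1
  … (22 more, each ≤ 1)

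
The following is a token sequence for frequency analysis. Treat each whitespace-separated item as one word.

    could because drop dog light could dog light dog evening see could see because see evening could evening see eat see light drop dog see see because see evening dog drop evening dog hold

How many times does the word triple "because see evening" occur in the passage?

2

Scanning the 32 overlapping trigram windows for "because see evening":
  position 14–16: because see evening
  position 27–29: because see evening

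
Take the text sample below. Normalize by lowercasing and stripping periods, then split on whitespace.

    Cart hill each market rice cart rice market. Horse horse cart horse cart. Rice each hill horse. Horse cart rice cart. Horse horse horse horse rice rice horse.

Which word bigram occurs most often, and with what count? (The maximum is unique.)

"horse horse", 5 times

Bigram frequencies (highest first):
  horse horse: 5
  cart rice: 3
  horse cart: 3
  rice cart: 2
  cart horse: 2
  cart hill: 1
  … (11 more, each ≤ 1)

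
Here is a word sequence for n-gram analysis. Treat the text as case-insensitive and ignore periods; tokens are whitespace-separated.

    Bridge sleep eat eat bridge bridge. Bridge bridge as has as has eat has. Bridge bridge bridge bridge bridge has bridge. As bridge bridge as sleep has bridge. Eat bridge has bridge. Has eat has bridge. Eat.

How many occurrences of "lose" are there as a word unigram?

0

Scanning the 37 tokens for "lose":
  (none found)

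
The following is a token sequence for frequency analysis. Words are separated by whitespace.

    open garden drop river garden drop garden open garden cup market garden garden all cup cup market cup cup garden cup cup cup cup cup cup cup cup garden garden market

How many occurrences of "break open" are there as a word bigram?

0

Scanning the 30 overlapping bigram windows for "break open":
  (none found)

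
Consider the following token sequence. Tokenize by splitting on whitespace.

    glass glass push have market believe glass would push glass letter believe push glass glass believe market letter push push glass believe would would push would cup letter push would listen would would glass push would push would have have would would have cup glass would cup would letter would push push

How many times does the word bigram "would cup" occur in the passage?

Scanning the 51 overlapping bigram windows for "would cup":
  position 26–27: would cup
  position 46–47: would cup

2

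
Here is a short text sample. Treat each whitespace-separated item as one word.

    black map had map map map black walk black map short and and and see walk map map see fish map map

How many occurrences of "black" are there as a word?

3

Scanning the 22 tokens for "black":
  position 1: black
  position 7: black
  position 9: black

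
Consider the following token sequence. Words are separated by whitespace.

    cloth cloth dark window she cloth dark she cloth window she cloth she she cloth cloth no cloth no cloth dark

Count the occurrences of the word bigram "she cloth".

4

Scanning the 20 overlapping bigram windows for "she cloth":
  position 5–6: she cloth
  position 8–9: she cloth
  position 11–12: she cloth
  position 14–15: she cloth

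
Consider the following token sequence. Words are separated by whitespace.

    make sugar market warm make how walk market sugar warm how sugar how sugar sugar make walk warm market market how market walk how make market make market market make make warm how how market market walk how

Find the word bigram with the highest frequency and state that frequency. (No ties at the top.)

Bigram frequencies (highest first):
  market market: 3
  warm how: 2
  how sugar: 2
  how market: 2
  market walk: 2
  walk how: 2
  … (22 more, each ≤ 2)

"market market", 3 times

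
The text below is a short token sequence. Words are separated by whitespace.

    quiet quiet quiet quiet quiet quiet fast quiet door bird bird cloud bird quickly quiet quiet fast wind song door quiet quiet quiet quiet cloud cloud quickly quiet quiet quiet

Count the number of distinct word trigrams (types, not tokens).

20

30 tokens → 28 trigram windows in total.
Repeated trigrams (each contributes count−1 duplicates):
  quiet quiet quiet: 7
  quickly quiet quiet: 2
  quiet quiet fast: 2
8 duplicate windows → 28 − 8 = 20 distinct.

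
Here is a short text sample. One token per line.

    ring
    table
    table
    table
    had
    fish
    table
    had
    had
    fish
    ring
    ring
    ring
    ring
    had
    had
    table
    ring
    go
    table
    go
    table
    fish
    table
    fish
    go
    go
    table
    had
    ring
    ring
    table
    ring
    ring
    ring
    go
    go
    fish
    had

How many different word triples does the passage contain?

39 tokens → 37 trigram windows in total.
Repeated trigrams (each contributes count−1 duplicates):
  ring ring ring: 3
2 duplicate windows → 37 − 2 = 35 distinct.

35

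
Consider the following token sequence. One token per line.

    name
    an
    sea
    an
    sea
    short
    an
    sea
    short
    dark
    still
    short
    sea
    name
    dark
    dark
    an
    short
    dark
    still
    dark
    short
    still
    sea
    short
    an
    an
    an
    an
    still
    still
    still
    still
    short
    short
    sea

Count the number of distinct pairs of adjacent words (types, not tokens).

36 tokens → 35 bigram windows in total.
Repeated bigrams (each contributes count−1 duplicates):
  an an: 3
  an sea: 3
  sea short: 3
  still still: 3
  dark still: 2
  short an: 2
  short dark: 2
  short sea: 2
  … (1 more repeated)
13 duplicate windows → 35 − 13 = 22 distinct.

22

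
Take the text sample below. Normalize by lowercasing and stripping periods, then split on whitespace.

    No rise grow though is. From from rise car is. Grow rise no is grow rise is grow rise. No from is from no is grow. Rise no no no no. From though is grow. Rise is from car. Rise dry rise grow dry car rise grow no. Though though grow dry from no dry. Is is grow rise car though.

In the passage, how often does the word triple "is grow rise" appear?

6

Scanning the 59 overlapping trigram windows for "is grow rise":
  position 10–12: is grow rise
  position 14–16: is grow rise
  position 17–19: is grow rise
  position 25–27: is grow rise
  position 34–36: is grow rise
  position 57–59: is grow rise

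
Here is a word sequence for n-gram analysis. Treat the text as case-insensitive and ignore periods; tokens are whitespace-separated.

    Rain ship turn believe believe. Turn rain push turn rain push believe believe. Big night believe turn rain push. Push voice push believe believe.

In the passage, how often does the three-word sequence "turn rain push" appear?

Scanning the 22 overlapping trigram windows for "turn rain push":
  position 6–8: turn rain push
  position 9–11: turn rain push
  position 17–19: turn rain push

3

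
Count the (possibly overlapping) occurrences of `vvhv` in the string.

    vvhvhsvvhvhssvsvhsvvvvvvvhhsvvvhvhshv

3

Sliding a length-4 window over the 37 characters (34 positions):
  position 1–4: vvhv
  position 7–10: vvhv
  position 30–33: vvhv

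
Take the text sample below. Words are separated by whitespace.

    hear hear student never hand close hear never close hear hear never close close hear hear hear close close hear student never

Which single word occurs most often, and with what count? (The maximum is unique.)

Unigram frequencies (highest first):
  hear: 9
  close: 6
  never: 4
  student: 2
  hand: 1

"hear", 9 times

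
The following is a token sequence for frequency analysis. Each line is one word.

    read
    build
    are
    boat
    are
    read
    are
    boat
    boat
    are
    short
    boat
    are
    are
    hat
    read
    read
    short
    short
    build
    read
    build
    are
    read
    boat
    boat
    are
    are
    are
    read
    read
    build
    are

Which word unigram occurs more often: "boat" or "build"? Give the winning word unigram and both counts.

"boat": 6 occurrences
"build": 4 occurrences

"boat" (6 vs 4)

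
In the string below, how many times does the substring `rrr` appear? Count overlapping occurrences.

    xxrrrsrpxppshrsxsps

Sliding a length-3 window over the 19 characters (17 positions):
  position 3–5: rrr

1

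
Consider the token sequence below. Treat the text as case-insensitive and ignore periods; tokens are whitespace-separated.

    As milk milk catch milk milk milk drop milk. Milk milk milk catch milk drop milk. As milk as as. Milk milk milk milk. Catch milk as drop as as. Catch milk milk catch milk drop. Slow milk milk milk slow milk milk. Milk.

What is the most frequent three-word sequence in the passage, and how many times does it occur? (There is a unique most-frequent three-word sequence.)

Trigram frequencies (highest first):
  milk milk milk: 7
  milk milk catch: 4
  milk catch milk: 4
  as milk milk: 2
  catch milk milk: 2
  milk drop milk: 2
  … (19 more, each ≤ 2)

"milk milk milk", 7 times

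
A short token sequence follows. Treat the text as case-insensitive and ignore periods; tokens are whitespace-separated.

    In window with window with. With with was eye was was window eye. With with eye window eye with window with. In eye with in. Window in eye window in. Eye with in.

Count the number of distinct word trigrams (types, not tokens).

33 tokens → 31 trigram windows in total.
Repeated trigrams (each contributes count−1 duplicates):
  eye with in: 2
  in eye with: 2
  window eye with: 2
  window in eye: 2
  with window with: 2
5 duplicate windows → 31 − 5 = 26 distinct.

26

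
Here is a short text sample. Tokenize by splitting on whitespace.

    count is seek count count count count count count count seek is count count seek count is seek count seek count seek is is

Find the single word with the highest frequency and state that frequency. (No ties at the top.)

"count", 13 times

Unigram frequencies (highest first):
  count: 13
  seek: 6
  is: 5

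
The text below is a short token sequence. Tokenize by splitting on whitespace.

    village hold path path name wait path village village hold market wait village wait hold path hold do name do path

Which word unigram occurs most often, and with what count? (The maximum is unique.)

"path", 5 times

Unigram frequencies (highest first):
  path: 5
  village: 4
  hold: 4
  wait: 3
  name: 2
  do: 2
  … (1 more, each ≤ 1)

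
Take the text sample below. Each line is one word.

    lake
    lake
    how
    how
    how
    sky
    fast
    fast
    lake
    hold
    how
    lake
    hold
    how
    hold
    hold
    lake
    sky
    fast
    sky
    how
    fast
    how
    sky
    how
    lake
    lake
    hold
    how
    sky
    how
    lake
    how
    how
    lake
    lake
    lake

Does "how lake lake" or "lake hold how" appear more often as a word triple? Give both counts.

"lake hold how" (3 vs 2)

"how lake lake": 2 occurrences
"lake hold how": 3 occurrences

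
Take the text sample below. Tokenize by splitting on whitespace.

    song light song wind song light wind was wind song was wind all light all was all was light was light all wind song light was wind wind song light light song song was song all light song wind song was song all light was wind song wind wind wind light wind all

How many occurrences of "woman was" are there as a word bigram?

Scanning the 52 overlapping bigram windows for "woman was":
  (none found)

0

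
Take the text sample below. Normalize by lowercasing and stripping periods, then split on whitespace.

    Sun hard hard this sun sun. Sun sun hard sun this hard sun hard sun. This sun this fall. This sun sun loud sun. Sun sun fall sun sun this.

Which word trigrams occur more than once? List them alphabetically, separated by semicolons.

hard sun this; sun hard sun; sun sun sun; this sun sun

Trigram counts meeting the condition (more than once):
  hard sun this: 2
  sun hard sun: 2
  sun sun sun: 3
  this sun sun: 2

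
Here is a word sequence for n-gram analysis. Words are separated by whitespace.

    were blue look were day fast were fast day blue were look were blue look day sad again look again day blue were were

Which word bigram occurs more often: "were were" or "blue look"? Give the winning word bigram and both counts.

"blue look" (2 vs 1)

"were were": 1 occurrence
"blue look": 2 occurrences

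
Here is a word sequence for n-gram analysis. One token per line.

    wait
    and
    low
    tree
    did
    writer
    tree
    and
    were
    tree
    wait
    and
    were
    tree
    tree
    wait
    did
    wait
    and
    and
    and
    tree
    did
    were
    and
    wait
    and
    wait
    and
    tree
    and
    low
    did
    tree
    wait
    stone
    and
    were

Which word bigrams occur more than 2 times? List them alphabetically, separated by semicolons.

Bigram counts meeting the condition (more than 2 times):
  and were: 3
  tree wait: 3
  wait and: 5

and were; tree wait; wait and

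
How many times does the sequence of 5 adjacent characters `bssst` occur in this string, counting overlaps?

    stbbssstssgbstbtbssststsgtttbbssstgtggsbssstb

4

Sliding a length-5 window over the 45 characters (41 positions):
  position 4–8: bssst
  position 17–21: bssst
  position 30–34: bssst
  position 40–44: bssst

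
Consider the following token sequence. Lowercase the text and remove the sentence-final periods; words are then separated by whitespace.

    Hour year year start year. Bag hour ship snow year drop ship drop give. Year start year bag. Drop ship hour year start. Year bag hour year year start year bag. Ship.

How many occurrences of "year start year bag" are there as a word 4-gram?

Scanning the 29 overlapping 4-gram windows for "year start year bag":
  position 3–6: year start year bag
  position 15–18: year start year bag
  position 22–25: year start year bag
  position 28–31: year start year bag

4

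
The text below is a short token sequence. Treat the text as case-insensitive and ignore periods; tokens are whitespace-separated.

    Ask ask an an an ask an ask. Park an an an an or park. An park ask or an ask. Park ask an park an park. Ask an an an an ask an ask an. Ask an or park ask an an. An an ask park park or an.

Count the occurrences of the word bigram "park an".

3

Scanning the 49 overlapping bigram windows for "park an":
  position 9–10: park an
  position 15–16: park an
  position 25–26: park an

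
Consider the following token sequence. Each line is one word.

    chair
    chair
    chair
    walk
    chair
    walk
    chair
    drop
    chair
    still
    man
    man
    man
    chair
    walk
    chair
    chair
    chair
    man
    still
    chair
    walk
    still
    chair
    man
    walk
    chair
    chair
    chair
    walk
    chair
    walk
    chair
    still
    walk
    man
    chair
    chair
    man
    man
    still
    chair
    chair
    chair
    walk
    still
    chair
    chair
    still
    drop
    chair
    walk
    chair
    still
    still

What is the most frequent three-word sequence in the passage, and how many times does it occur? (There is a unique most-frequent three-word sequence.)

Trigram frequencies (highest first):
  chair walk chair: 6
  chair chair chair: 4
  chair chair walk: 3
  walk chair walk: 2
  walk chair chair: 2
  chair chair man: 2
  … (29 more, each ≤ 2)

"chair walk chair", 6 times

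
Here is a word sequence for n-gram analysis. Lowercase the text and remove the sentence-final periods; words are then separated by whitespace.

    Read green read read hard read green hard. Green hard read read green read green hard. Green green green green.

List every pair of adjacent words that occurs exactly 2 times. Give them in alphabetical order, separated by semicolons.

green read; hard green; hard read; read read

Bigram counts meeting the condition (exactly 2 times):
  green read: 2
  hard green: 2
  hard read: 2
  read read: 2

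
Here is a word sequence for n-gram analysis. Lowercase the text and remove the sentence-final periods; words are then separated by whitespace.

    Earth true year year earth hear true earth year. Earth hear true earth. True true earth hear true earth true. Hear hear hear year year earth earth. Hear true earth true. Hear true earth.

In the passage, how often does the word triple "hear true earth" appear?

5

Scanning the 32 overlapping trigram windows for "hear true earth":
  position 6–8: hear true earth
  position 11–13: hear true earth
  position 17–19: hear true earth
  position 28–30: hear true earth
  position 32–34: hear true earth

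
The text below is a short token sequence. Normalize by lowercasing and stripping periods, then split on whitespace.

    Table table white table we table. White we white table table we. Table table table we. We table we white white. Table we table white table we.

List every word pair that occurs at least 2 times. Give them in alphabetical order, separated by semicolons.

Bigram counts meeting the condition (at least 2 times):
  table table: 4
  table we: 6
  table white: 3
  we table: 4
  we white: 2
  white table: 4

table table; table we; table white; we table; we white; white table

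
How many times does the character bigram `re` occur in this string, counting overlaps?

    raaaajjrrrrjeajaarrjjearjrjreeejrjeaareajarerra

3

Sliding a length-2 window over the 47 characters (46 positions):
  position 28–29: re
  position 38–39: re
  position 43–44: re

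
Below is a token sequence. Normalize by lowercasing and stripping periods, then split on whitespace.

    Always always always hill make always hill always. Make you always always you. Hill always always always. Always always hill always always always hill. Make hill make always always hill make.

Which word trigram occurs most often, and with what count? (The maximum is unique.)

"always always always", 5 times

Trigram frequencies (highest first):
  always always always: 5
  always always hill: 4
  always hill make: 3
  hill make always: 2
  always hill always: 2
  hill always always: 2
  … (11 more, each ≤ 1)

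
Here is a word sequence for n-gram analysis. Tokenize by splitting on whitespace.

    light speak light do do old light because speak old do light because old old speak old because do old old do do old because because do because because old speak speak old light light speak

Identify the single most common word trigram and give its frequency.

Trigram frequencies (highest first):
  do do old: 2
  light speak light: 1
  speak light do: 1
  light do do: 1
  do old light: 1
  old light because: 1
  … (27 more, each ≤ 1)

"do do old", 2 times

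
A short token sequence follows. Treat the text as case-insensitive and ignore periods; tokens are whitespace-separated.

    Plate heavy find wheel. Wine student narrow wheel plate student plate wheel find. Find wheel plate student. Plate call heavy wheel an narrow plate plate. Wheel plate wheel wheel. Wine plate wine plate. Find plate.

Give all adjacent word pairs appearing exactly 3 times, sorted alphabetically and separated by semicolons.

Bigram counts meeting the condition (exactly 3 times):
  plate wheel: 3
  wheel plate: 3

plate wheel; wheel plate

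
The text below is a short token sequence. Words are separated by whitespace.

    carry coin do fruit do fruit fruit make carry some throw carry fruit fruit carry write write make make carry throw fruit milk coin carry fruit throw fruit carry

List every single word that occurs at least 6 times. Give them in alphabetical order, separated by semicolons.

Unigram counts meeting the condition (at least 6 times):
  carry: 7
  fruit: 8

carry; fruit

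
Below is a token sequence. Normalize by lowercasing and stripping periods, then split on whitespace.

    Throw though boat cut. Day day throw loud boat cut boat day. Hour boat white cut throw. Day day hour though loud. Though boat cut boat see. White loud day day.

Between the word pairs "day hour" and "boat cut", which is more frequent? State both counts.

"day hour": 2 occurrences
"boat cut": 3 occurrences

"boat cut" (3 vs 2)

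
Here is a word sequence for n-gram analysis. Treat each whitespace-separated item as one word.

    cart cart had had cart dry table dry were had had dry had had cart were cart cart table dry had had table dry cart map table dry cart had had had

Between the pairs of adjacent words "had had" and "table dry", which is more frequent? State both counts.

"had had": 6 occurrences
"table dry": 4 occurrences

"had had" (6 vs 4)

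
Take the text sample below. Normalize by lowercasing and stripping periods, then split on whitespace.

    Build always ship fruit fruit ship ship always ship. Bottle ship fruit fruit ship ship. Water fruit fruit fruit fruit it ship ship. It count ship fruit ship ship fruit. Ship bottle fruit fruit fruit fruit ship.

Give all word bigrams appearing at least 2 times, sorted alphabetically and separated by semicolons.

always ship; fruit fruit; fruit ship; ship bottle; ship fruit; ship ship

Bigram counts meeting the condition (at least 2 times):
  always ship: 2
  fruit fruit: 8
  fruit ship: 5
  ship bottle: 2
  ship fruit: 4
  ship ship: 4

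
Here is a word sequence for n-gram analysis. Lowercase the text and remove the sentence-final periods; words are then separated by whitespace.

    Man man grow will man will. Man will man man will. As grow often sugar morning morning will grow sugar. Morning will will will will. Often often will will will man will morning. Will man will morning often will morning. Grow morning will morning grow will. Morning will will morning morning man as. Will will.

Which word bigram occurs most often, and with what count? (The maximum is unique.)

Bigram frequencies (highest first):
  will will: 7
  will morning: 6
  will man: 5
  man will: 5
  morning will: 5
  man man: 2
  … (19 more, each ≤ 2)

"will will", 7 times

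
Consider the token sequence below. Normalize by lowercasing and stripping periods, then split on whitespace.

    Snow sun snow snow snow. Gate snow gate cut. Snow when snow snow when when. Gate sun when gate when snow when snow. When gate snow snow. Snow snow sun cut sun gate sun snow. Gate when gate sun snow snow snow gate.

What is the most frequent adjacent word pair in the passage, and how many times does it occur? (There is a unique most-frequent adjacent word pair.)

"snow snow", 8 times

Bigram frequencies (highest first):
  snow snow: 8
  snow gate: 4
  snow when: 4
  when gate: 4
  sun snow: 3
  when snow: 3
  … (11 more, each ≤ 3)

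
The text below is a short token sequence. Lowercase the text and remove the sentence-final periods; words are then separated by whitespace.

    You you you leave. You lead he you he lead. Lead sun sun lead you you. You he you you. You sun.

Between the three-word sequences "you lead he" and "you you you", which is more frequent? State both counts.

"you lead he": 1 occurrence
"you you you": 3 occurrences

"you you you" (3 vs 1)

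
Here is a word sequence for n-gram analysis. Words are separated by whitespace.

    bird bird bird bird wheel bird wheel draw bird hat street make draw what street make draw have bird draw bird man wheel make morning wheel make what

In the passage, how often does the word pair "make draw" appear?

2

Scanning the 27 overlapping bigram windows for "make draw":
  position 12–13: make draw
  position 16–17: make draw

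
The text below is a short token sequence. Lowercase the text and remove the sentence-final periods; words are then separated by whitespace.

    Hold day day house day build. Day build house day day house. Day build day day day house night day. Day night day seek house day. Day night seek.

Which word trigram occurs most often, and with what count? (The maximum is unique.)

"day day house", 3 times

Trigram frequencies (highest first):
  day day house: 3
  day house day: 2
  house day build: 2
  day build day: 2
  house day day: 2
  day day night: 2
  … (14 more, each ≤ 1)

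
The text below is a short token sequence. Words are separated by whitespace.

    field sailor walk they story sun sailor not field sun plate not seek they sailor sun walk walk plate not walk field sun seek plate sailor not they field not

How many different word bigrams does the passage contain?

30 tokens → 29 bigram windows in total.
Repeated bigrams (each contributes count−1 duplicates):
  field sun: 2
  plate not: 2
  sailor not: 2
3 duplicate windows → 29 − 3 = 26 distinct.

26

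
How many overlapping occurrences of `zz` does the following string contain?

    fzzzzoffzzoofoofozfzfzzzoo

Sliding a length-2 window over the 26 characters (25 positions):
  position 2–3: zz
  position 3–4: zz
  position 4–5: zz
  position 9–10: zz
  position 22–23: zz
  position 23–24: zz

6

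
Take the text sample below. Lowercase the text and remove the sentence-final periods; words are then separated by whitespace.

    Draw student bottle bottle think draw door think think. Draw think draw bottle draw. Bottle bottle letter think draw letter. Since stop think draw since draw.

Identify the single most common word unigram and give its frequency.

Unigram frequencies (highest first):
  draw: 8
  think: 6
  bottle: 5
  letter: 2
  since: 2
  student: 1
  … (2 more, each ≤ 1)

"draw", 8 times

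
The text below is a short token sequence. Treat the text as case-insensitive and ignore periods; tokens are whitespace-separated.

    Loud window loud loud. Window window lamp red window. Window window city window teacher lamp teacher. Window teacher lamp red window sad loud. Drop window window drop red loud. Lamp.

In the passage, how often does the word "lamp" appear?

Scanning the 30 tokens for "lamp":
  position 7: lamp
  position 15: lamp
  position 19: lamp
  position 30: lamp

4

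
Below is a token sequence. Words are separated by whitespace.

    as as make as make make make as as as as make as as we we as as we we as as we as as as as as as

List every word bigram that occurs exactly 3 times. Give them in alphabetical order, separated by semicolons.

as make; as we; make as; we as

Bigram counts meeting the condition (exactly 3 times):
  as make: 3
  as we: 3
  make as: 3
  we as: 3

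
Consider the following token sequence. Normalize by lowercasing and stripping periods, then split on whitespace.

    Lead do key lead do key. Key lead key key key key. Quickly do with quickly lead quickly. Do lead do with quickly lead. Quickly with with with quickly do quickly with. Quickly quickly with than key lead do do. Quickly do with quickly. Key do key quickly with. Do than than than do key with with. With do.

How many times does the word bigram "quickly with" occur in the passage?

4

Scanning the 58 overlapping bigram windows for "quickly with":
  position 25–26: quickly with
  position 31–32: quickly with
  position 34–35: quickly with
  position 48–49: quickly with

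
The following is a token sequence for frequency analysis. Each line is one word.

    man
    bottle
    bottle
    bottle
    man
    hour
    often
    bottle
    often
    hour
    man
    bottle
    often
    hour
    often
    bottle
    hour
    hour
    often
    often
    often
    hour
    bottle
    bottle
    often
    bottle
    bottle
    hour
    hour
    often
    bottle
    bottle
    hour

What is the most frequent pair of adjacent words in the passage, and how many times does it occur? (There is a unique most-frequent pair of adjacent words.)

Bigram frequencies (highest first):
  bottle bottle: 5
  hour often: 4
  often bottle: 4
  bottle often: 3
  often hour: 3
  bottle hour: 3
  … (7 more, each ≤ 2)

"bottle bottle", 5 times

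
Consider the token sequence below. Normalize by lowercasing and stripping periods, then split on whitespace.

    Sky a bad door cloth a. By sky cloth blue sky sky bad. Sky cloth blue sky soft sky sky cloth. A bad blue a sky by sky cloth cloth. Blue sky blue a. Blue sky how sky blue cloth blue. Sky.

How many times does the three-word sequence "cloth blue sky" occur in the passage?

Scanning the 40 overlapping trigram windows for "cloth blue sky":
  position 9–11: cloth blue sky
  position 15–17: cloth blue sky
  position 30–32: cloth blue sky
  position 40–42: cloth blue sky

4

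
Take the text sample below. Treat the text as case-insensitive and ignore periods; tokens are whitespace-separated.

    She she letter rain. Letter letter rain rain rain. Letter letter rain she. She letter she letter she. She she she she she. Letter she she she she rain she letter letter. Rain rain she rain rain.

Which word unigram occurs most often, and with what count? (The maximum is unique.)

Unigram frequencies (highest first):
  she: 17
  letter: 10
  rain: 10

"she", 17 times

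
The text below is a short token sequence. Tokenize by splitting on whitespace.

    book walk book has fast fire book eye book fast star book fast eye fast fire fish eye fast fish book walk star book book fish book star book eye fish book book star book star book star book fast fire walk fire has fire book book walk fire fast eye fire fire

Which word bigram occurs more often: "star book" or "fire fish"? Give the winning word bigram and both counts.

"star book" (6 vs 1)

"star book": 6 occurrences
"fire fish": 1 occurrence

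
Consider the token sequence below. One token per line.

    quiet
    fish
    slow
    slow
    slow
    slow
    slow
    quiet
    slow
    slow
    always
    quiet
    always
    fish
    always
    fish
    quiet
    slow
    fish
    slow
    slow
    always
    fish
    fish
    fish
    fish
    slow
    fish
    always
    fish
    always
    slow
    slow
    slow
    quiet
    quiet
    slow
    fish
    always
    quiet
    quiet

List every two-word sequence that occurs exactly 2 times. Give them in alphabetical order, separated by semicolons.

always quiet; quiet quiet; slow always; slow quiet

Bigram counts meeting the condition (exactly 2 times):
  always quiet: 2
  quiet quiet: 2
  slow always: 2
  slow quiet: 2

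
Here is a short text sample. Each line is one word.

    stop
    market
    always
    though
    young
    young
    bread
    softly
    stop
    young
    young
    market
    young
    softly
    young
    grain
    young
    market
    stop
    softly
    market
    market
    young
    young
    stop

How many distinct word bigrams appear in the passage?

25 tokens → 24 bigram windows in total.
Repeated bigrams (each contributes count−1 duplicates):
  young young: 3
  market young: 2
  young market: 2
4 duplicate windows → 24 − 4 = 20 distinct.

20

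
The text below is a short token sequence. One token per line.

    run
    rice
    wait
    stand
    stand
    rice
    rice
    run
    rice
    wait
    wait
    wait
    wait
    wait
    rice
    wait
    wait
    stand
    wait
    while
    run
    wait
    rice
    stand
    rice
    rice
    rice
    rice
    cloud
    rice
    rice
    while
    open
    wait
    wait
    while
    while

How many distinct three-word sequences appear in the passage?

37 tokens → 35 trigram windows in total.
Repeated trigrams (each contributes count−1 duplicates):
  wait wait wait: 3
  rice rice rice: 2
  rice wait wait: 2
  run rice wait: 2
  stand rice rice: 2
6 duplicate windows → 35 − 6 = 29 distinct.

29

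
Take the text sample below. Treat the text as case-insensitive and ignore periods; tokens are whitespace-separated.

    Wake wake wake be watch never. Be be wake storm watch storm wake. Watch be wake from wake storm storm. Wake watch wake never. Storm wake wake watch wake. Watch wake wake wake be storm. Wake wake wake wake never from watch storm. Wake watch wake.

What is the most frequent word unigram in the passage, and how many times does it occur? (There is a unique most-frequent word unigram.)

Unigram frequencies (highest first):
  wake: 21
  watch: 8
  storm: 7
  be: 5
  never: 3
  from: 2

"wake", 21 times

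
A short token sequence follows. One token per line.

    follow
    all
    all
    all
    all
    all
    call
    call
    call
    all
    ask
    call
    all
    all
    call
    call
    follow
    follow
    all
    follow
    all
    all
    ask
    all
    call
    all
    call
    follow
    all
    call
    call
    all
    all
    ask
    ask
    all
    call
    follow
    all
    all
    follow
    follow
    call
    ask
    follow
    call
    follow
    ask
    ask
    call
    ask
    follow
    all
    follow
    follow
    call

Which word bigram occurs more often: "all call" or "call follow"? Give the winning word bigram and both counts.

"all call" (6 vs 4)

"all call": 6 occurrences
"call follow": 4 occurrences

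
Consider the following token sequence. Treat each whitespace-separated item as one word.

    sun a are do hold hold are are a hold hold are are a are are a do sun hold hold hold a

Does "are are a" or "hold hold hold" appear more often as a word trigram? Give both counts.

"are are a" (3 vs 1)

"are are a": 3 occurrences
"hold hold hold": 1 occurrence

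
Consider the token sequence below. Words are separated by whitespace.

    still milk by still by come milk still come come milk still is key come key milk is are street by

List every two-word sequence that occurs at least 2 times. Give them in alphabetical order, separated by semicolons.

come milk; milk still

Bigram counts meeting the condition (at least 2 times):
  come milk: 2
  milk still: 2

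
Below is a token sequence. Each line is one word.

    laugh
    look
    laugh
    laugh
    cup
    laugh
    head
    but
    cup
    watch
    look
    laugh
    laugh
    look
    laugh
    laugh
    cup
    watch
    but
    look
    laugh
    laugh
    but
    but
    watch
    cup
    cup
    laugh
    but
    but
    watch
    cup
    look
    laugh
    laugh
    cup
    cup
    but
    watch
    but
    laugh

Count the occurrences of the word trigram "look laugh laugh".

Scanning the 39 overlapping trigram windows for "look laugh laugh":
  position 2–4: look laugh laugh
  position 11–13: look laugh laugh
  position 14–16: look laugh laugh
  position 20–22: look laugh laugh
  position 33–35: look laugh laugh

5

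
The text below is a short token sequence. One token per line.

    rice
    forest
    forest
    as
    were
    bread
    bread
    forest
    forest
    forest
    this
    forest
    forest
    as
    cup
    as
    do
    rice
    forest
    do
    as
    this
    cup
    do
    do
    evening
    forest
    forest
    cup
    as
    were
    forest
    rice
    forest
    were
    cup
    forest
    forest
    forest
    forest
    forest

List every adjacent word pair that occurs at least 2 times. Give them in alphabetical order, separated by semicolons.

as were; cup as; forest as; forest forest; rice forest

Bigram counts meeting the condition (at least 2 times):
  as were: 2
  cup as: 2
  forest as: 2
  forest forest: 9
  rice forest: 3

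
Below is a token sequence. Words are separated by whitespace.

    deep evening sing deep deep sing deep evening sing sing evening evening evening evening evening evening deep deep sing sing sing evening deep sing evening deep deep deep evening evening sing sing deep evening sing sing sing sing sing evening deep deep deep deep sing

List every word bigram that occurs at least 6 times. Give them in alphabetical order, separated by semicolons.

deep deep; evening evening; sing sing

Bigram counts meeting the condition (at least 6 times):
  deep deep: 7
  evening evening: 6
  sing sing: 8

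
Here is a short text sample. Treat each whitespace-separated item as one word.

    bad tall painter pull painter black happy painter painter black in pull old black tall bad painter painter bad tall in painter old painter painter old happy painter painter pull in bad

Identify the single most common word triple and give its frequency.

"happy painter painter", 2 times

Trigram frequencies (highest first):
  happy painter painter: 2
  bad tall painter: 1
  tall painter pull: 1
  painter pull painter: 1
  pull painter black: 1
  painter black happy: 1
  … (23 more, each ≤ 1)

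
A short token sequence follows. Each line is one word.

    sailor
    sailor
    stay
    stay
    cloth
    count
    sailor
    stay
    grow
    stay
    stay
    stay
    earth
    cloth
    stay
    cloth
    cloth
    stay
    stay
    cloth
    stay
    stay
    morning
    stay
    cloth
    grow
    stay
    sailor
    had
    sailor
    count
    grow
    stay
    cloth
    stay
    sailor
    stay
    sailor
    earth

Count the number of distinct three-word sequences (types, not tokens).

34

39 tokens → 37 trigram windows in total.
Repeated trigrams (each contributes count−1 duplicates):
  cloth stay stay: 2
  stay cloth stay: 2
  stay stay cloth: 2
3 duplicate windows → 37 − 3 = 34 distinct.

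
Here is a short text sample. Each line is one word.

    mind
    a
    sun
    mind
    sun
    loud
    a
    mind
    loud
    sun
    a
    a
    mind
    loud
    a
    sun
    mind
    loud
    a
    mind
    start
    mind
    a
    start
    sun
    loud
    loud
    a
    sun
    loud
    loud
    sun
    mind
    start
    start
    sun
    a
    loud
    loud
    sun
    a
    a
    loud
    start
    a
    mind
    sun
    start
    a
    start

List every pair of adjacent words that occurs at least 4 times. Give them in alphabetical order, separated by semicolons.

a mind; loud a

Bigram counts meeting the condition (at least 4 times):
  a mind: 4
  loud a: 4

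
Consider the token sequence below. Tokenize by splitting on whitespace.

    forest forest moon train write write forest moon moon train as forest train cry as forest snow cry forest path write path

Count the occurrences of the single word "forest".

Scanning the 22 tokens for "forest":
  position 1: forest
  position 2: forest
  position 7: forest
  position 12: forest
  position 16: forest
  position 19: forest

6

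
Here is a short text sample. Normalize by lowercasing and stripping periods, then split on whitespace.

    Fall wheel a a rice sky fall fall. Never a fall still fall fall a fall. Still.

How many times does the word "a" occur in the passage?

Scanning the 17 tokens for "a":
  position 3: a
  position 4: a
  position 10: a
  position 15: a

4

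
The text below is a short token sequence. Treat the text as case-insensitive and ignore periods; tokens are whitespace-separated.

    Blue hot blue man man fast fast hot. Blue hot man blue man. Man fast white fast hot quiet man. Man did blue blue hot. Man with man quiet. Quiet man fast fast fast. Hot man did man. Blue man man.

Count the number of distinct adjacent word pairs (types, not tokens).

41 tokens → 40 bigram windows in total.
Repeated bigrams (each contributes count−1 duplicates):
  man man: 4
  blue hot: 3
  blue man: 3
  fast fast: 3
  fast hot: 3
  hot man: 3
  man fast: 3
  hot blue: 2
  … (3 more repeated)
19 duplicate windows → 40 − 19 = 21 distinct.

21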